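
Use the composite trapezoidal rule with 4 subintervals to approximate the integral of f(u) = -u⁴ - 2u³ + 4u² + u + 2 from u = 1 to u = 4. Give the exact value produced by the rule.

h = (4 − 1)/4 = 0.75.
Nodes u₀,…,u₄ = 1, 1.75, 2.5, 3.25, 4.
f(u) = -u⁴ - 2u³ + 4u² + u + 2: f₀=4, f₁=-4.09765625, f₂=-40.8125, f₃=-132.72265625, f₄=-314.
(h/2)·[f₀ + 2f₁ + 2f₂ + 2f₃ + f₄] = 0.375·(-665.265625) = -249.474609375.

-249.474609375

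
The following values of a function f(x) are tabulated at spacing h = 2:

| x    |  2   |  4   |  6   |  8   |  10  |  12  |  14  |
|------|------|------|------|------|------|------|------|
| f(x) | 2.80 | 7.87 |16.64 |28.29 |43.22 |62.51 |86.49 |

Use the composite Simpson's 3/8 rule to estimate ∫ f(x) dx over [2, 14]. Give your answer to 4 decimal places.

h = 2, n = 6.
(3h/8)·[y₀ + 3y₁ + 3y₂ + 2y₃ + 3y₄ + 3y₅ + y₆] = 0.75·(536.59) = 402.4425.

402.4425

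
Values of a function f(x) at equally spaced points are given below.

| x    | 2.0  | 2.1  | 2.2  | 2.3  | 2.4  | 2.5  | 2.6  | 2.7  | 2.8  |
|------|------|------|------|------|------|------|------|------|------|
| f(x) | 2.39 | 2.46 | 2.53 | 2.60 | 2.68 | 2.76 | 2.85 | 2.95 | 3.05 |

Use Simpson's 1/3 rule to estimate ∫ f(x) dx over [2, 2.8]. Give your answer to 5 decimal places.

2.15467

h = 0.1, n = 8.
(h/3)·[y₀ + 4y₁ + 2y₂ + 4y₃ + 2y₄ + 4y₅ + 2y₆ + 4y₇ + y₈] = 0.033333·(64.64) = 2.15467.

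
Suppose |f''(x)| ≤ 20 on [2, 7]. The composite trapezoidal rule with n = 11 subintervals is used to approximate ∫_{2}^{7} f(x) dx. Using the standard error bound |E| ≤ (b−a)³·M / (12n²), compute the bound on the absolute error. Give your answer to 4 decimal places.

|E| ≤ (5)³·20 / (12·11²) = 2500/1452 = 1.7218.

1.7218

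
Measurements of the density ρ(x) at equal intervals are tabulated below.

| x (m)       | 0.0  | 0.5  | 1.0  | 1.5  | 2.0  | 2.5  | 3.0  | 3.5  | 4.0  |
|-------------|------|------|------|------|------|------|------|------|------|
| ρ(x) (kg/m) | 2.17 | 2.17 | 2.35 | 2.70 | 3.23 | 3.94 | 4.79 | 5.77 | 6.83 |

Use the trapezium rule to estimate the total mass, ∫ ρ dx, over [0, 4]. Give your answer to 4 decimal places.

h = 0.5, n = 8.
(h/2)·[y₀ + 2y₁ + 2y₂ + 2y₃ + 2y₄ + 2y₅ + 2y₆ + 2y₇ + y₈] = 0.25·(58.90) = 14.7250.

14.7250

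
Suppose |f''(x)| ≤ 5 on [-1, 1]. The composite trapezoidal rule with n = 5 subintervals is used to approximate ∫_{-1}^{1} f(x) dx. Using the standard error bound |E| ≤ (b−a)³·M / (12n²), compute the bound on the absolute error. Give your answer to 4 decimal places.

0.1333

|E| ≤ (2)³·5 / (12·5²) = 40/300 = 0.1333.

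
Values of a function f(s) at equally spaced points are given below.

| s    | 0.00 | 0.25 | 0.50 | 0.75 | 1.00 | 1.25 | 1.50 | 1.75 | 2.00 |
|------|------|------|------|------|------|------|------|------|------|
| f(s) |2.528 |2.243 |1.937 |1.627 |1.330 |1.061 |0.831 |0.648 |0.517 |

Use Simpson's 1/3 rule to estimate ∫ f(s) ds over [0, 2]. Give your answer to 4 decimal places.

2.7964

h = 0.25, n = 8.
(h/3)·[y₀ + 4y₁ + 2y₂ + 4y₃ + 2y₄ + 4y₅ + 2y₆ + 4y₇ + y₈] = 0.083333·(33.557) = 2.7964.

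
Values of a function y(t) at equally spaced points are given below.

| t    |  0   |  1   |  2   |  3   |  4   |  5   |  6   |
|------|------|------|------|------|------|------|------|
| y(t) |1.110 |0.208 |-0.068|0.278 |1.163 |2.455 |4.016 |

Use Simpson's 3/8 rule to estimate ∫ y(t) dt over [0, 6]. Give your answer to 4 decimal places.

6.3585

h = 1, n = 6.
(3h/8)·[y₀ + 3y₁ + 3y₂ + 2y₃ + 3y₄ + 3y₅ + y₆] = 0.375·(16.956) = 6.3585.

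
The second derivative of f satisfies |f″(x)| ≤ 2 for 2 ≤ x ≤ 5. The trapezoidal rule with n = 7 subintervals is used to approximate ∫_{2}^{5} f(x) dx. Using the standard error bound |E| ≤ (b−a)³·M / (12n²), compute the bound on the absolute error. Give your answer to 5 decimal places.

|E| ≤ (3)³·2 / (12·7²) = 54/588 = 0.09184.

0.09184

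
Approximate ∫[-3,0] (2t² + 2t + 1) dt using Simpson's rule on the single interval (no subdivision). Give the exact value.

12

S = (b−a)/6 · [f(-3) + 4f(-1.5) + f(0)] = 0.5·[13 + 4·2.5 + 1] = 12.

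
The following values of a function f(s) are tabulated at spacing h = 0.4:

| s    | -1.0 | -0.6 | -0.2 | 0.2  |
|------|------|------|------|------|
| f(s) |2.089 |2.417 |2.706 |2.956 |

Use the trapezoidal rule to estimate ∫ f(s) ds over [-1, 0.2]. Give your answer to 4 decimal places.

h = 0.4, n = 3.
(h/2)·[y₀ + 2y₁ + 2y₂ + y₃] = 0.2·(15.291) = 3.0582.

3.0582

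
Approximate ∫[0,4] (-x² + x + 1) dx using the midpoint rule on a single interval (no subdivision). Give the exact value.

-4

M = (b−a)·f(2) = 4·(-1) = -4.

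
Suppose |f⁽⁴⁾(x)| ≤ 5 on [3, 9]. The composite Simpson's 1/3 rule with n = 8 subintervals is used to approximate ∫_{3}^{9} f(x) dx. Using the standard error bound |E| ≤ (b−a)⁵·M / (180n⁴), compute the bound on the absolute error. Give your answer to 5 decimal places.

0.05273

|E| ≤ (6)⁵·5 / (180·8⁴) = 38880/737280 = 0.05273.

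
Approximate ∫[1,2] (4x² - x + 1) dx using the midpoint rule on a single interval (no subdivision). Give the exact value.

8.5

M = (b−a)·f(1.5) = 1·(8.5) = 8.5.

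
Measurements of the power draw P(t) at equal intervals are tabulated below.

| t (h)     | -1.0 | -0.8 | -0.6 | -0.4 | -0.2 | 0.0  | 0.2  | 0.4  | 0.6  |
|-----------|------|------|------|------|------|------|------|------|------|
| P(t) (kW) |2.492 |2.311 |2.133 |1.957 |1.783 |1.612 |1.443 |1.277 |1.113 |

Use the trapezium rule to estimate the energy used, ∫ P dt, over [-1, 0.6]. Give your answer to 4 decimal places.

2.8637

h = 0.2, n = 8.
(h/2)·[y₀ + 2y₁ + 2y₂ + 2y₃ + 2y₄ + 2y₅ + 2y₆ + 2y₇ + y₈] = 0.1·(28.637) = 2.8637.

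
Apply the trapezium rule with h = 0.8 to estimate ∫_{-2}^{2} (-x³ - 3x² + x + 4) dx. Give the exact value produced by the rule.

h = (2 − (-2))/5 = 0.8.
Nodes x₀,…,x₅ = -2, -1.2, -0.4, 0.4, 1.2, 2.
f(x) = -x³ - 3x² + x + 4: f₀=-2, f₁=0.208, f₂=3.184, f₃=3.856, f₄=-0.848, f₅=-14.
(h/2)·[f₀ + 2f₁ + 2f₂ + 2f₃ + 2f₄ + f₅] = 0.4·(-3.2) = -1.28.

-1.28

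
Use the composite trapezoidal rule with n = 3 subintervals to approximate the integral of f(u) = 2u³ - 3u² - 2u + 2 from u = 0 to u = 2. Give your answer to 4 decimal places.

h = (2 − 0)/3 = 0.666667.
Nodes u₀,…,u₃ = 0, 0.666667, 1.333333, 2.
f(u) = 2u³ - 3u² - 2u + 2: f₀=2, f₁=-0.074074, f₂=-1.259259, f₃=2.
(h/2)·[f₀ + 2f₁ + 2f₂ + f₃] = 0.333333·(1.333333) = 0.4444.

0.4444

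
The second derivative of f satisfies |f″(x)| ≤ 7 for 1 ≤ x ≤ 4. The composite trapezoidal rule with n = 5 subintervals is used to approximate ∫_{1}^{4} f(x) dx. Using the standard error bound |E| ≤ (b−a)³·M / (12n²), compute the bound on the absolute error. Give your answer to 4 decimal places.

|E| ≤ (3)³·7 / (12·5²) = 189/300 = 0.6300.

0.6300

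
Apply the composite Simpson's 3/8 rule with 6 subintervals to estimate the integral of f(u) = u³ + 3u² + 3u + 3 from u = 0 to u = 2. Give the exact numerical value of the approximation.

24

h = (2 − 0)/6 = 0.333333.
Nodes u₀,…,u₆ = 0, 0.333333, 0.666667, 1, 1.333333, 1.666667, 2.
f(u) = u³ + 3u² + 3u + 3: f₀=3, f₁=4.370370, f₂=6.629630, f₃=10, f₄=14.703704, f₅=20.962963, f₆=29.
(3h/8)·[f₀ + 3f₁ + 3f₂ + 2f₃ + 3f₄ + 3f₅ + f₆] = 0.125·(192) = 24.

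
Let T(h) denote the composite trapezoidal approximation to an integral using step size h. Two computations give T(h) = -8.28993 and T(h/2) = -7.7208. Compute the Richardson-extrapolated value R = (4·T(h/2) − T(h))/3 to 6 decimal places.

R = (4·T(h/2) − T(h)) / 3 = (4·(-7.7208) − (-8.28993))/3 = (-22.59327)/3 = -7.531090.

-7.531090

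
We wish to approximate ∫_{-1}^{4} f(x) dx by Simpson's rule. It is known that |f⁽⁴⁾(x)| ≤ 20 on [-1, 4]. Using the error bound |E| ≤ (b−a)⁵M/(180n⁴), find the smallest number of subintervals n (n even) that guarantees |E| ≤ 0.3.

6

Need 62500/(180n⁴) ≤ 0.3.
n⁴ ≥ 62500/(180·0.3) = 1157.41 ⇒ n ≥ 5.8327, so the smallest even n is 6. (n must be even for Simpson's rule.)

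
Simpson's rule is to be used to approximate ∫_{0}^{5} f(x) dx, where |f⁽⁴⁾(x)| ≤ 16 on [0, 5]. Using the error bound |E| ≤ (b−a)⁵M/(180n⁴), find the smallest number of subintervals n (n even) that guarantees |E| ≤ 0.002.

20

Need 50000/(180n⁴) ≤ 0.002.
n⁴ ≥ 50000/(180·0.002) = 138889 ⇒ n ≥ 19.3049, so the smallest even n is 20. (n must be even for Simpson's rule.)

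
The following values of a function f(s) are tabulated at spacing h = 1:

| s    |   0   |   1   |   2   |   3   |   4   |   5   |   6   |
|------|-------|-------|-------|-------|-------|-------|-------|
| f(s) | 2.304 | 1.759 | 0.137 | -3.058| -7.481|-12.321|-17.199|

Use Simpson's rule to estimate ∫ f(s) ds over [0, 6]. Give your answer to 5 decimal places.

-28.02100

h = 1, n = 6.
(h/3)·[y₀ + 4y₁ + 2y₂ + 4y₃ + 2y₄ + 4y₅ + y₆] = 0.333333·(-84.063) = -28.02100.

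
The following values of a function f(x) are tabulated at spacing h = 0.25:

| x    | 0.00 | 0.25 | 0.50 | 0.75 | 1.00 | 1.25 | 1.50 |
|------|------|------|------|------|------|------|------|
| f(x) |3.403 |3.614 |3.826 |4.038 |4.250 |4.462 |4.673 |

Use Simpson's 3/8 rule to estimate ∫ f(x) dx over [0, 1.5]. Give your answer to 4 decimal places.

6.0570

h = 0.25, n = 6.
(3h/8)·[y₀ + 3y₁ + 3y₂ + 2y₃ + 3y₄ + 3y₅ + y₆] = 0.09375·(64.608) = 6.0570.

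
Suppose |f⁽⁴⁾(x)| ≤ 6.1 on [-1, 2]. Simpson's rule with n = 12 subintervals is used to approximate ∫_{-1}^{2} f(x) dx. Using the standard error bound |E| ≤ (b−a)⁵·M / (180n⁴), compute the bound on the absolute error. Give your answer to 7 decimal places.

0.0003971

|E| ≤ (3)⁵·6.1 / (180·12⁴) = 1482.3/3732480 = 0.0003971.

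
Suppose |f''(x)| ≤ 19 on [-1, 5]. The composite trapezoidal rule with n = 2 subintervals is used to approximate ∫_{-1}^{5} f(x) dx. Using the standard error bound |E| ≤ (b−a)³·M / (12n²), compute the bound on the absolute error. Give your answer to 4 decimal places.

85.5000

|E| ≤ (6)³·19 / (12·2²) = 4104/48 = 85.5000.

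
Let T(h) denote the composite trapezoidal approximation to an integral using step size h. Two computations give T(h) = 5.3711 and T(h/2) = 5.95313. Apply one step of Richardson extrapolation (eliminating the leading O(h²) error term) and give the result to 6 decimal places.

6.147140

R = (4·T(h/2) − T(h)) / 3 = (4·5.95313 − 5.3711)/3 = (18.44142)/3 = 6.147140.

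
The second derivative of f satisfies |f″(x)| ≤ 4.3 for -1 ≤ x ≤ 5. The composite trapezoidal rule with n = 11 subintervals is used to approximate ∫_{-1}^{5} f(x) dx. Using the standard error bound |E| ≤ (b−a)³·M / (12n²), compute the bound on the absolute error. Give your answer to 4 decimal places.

|E| ≤ (6)³·4.3 / (12·11²) = 928.8/1452 = 0.6397.

0.6397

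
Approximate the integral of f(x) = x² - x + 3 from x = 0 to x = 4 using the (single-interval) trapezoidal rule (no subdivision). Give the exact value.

T = (b−a)/2 · [f(0) + f(4)] = 2·[3 + 15] = 36.

36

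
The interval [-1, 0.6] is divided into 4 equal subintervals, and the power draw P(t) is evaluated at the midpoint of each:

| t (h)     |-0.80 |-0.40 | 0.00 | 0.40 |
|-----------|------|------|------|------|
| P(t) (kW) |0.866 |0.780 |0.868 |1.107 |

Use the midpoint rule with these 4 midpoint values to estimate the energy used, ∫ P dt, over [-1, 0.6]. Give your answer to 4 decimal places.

h = 0.4, n = 4.
h·[y(m₁) + y(m₂) + y(m₃) + y(m₄)] = 0.4·(3.621) = 1.4484.

1.4484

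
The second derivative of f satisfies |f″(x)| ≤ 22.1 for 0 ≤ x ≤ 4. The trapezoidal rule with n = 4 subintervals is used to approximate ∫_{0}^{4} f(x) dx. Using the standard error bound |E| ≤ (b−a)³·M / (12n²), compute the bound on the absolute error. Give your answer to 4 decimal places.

|E| ≤ (4)³·22.1 / (12·4²) = 1414.4/192 = 7.3667.

7.3667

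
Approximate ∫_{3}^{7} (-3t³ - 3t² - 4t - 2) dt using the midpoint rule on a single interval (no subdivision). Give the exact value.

-1888

M = (b−a)·f(5) = 4·(-472) = -1888.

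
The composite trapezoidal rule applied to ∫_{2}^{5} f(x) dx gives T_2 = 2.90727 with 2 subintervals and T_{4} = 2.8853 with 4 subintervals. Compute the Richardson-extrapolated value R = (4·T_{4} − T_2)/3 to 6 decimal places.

R = (4·T_{4} − T_2) / 3 = (4·2.8853 − 2.90727)/3 = (8.63393)/3 = 2.877977.

2.877977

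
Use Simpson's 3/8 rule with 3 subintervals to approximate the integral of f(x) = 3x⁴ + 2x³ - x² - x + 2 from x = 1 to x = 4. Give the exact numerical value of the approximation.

h = (4 − 1)/3 = 1.
Nodes x₀,…,x₃ = 1, 2, 3, 4.
f(x) = 3x⁴ + 2x³ - x² - x + 2: f₀=5, f₁=60, f₂=287, f₃=878.
(3h/8)·[f₀ + 3f₁ + 3f₂ + f₃] = 0.375·(1924) = 721.5.

721.5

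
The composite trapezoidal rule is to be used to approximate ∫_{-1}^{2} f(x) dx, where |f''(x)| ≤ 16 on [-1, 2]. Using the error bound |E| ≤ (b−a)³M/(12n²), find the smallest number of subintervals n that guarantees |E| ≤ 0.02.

Need 432/(12n²) ≤ 0.02.
n² ≥ 432/(12·0.02) = 1800 ⇒ n ≥ 42.4264, so the smallest n is 43.

43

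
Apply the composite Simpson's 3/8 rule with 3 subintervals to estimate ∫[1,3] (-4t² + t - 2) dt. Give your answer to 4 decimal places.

-34.6667

h = (3 − 1)/3 = 0.666667.
Nodes t₀,…,t₃ = 1, 1.666667, 2.333333, 3.
f(t) = -4t² + t - 2: f₀=-5, f₁=-11.444444, f₂=-21.444444, f₃=-35.
(3h/8)·[f₀ + 3f₁ + 3f₂ + f₃] = 0.25·(-138.666667) = -34.6667.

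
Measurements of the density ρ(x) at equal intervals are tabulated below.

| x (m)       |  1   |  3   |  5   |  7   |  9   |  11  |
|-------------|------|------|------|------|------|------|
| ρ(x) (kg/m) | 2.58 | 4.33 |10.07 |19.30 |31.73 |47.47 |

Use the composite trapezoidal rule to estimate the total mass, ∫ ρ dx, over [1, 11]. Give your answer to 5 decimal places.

h = 2, n = 5.
(h/2)·[y₀ + 2y₁ + 2y₂ + 2y₃ + 2y₄ + y₅] = 1·(180.91) = 180.91000.

180.91000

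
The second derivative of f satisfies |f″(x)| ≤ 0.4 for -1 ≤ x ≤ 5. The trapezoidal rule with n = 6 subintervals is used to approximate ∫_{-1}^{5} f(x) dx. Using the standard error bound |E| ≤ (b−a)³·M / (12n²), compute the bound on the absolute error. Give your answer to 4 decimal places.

0.2000

|E| ≤ (6)³·0.4 / (12·6²) = 86.4/432 = 0.2000.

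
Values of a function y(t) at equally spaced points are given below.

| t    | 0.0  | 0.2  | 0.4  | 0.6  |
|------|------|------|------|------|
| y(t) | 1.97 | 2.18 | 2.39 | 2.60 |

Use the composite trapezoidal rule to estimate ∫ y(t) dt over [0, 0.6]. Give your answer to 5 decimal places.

h = 0.2, n = 3.
(h/2)·[y₀ + 2y₁ + 2y₂ + y₃] = 0.1·(13.71) = 1.37100.

1.37100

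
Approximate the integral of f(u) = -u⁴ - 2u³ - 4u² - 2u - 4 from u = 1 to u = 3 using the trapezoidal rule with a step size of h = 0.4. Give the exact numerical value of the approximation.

-141.30496

h = (3 − 1)/5 = 0.4.
Nodes u₀,…,u₅ = 1, 1.4, 1.8, 2.2, 2.6, 3.
f(u) = -u⁴ - 2u³ - 4u² - 2u - 4: f₀=-13, f₁=-23.9696, f₂=-42.7216, f₃=-72.4816, f₄=-117.0896, f₅=-181.
(h/2)·[f₀ + 2f₁ + 2f₂ + 2f₃ + 2f₄ + f₅] = 0.2·(-706.5248) = -141.30496.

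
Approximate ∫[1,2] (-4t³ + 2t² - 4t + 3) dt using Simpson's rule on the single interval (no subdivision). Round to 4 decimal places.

-13.3333

S = (b−a)/6 · [f(1) + 4f(1.5) + f(2)] = 0.166667·[(-3) + 4·(-12) + (-29)] = -13.3333.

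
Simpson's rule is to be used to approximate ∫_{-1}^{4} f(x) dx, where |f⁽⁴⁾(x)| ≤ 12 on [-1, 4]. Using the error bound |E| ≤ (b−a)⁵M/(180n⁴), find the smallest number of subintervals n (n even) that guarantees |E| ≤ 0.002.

Need 37500/(180n⁴) ≤ 0.002.
n⁴ ≥ 37500/(180·0.002) = 104167 ⇒ n ≥ 17.9652, so the smallest even n is 18. (n must be even for Simpson's rule.)

18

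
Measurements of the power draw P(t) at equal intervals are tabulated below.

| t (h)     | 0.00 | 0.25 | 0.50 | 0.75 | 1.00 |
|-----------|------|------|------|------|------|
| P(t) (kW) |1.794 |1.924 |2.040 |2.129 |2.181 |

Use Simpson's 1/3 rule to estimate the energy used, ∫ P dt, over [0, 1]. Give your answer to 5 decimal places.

2.02225

h = 0.25, n = 4.
(h/3)·[y₀ + 4y₁ + 2y₂ + 4y₃ + y₄] = 0.083333·(24.267) = 2.02225.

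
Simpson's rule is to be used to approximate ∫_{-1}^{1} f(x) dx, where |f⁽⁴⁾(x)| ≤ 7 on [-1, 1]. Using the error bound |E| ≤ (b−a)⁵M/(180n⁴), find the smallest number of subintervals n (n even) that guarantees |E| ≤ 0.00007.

Need 224/(180n⁴) ≤ 0.00007.
n⁴ ≥ 224/(180·0.00007) = 17777.8 ⇒ n ≥ 11.5470, so the smallest even n is 12. (n must be even for Simpson's rule.)

12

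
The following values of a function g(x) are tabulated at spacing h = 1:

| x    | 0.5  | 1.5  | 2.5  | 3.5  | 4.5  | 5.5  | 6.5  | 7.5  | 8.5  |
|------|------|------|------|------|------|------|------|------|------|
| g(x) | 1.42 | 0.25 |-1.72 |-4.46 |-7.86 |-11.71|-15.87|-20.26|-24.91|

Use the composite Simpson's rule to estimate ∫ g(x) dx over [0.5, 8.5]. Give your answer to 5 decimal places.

-73.03667

h = 1, n = 8.
(h/3)·[y₀ + 4y₁ + 2y₂ + 4y₃ + 2y₄ + 4y₅ + 2y₆ + 4y₇ + y₈] = 0.333333·(-219.11) = -73.03667.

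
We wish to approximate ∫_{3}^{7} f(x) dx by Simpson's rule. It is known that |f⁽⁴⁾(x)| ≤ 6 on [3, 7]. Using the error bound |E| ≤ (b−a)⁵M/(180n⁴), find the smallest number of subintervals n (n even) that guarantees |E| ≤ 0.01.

Need 6144/(180n⁴) ≤ 0.01.
n⁴ ≥ 6144/(180·0.01) = 3413.33 ⇒ n ≥ 7.6435, so the smallest even n is 8. (n must be even for Simpson's rule.)

8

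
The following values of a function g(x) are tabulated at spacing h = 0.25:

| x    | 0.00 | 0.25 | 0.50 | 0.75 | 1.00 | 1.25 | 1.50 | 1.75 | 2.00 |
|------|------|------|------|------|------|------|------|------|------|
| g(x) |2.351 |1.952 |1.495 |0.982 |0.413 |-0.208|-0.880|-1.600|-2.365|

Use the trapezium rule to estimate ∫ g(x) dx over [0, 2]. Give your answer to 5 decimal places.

0.53675

h = 0.25, n = 8.
(h/2)·[y₀ + 2y₁ + 2y₂ + 2y₃ + 2y₄ + 2y₅ + 2y₆ + 2y₇ + y₈] = 0.125·(4.294) = 0.53675.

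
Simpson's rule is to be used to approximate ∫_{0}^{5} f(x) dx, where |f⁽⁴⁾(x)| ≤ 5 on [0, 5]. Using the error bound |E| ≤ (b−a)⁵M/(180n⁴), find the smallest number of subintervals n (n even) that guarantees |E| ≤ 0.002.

16

Need 15625/(180n⁴) ≤ 0.002.
n⁴ ≥ 15625/(180·0.002) = 43402.8 ⇒ n ≥ 14.4338, so the smallest even n is 16. (n must be even for Simpson's rule.)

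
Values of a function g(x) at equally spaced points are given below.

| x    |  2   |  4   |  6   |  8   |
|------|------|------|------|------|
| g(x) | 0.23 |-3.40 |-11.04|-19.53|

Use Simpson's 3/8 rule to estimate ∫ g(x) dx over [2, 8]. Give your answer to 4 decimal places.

h = 2, n = 3.
(3h/8)·[y₀ + 3y₁ + 3y₂ + y₃] = 0.75·(-62.62) = -46.9650.

-46.9650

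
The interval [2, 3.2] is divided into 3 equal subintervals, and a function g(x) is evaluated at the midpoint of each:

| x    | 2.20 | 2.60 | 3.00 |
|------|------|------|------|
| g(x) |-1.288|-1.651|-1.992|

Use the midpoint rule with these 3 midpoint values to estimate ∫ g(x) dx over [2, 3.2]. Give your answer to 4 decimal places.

h = 0.4, n = 3.
h·[y(m₁) + y(m₂) + y(m₃)] = 0.4·(-4.931) = -1.9724.

-1.9724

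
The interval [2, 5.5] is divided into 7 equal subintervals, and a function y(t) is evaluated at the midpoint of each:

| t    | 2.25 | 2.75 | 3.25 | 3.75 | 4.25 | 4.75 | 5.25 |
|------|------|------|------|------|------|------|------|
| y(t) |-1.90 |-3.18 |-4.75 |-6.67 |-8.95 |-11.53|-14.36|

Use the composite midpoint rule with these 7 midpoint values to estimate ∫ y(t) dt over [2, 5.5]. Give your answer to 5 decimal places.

-25.67000

h = 0.5, n = 7.
h·[y(m₁) + y(m₂) + y(m₃) + y(m₄) + y(m₅) + y(m₆) + y(m₇)] = 0.5·(-51.34) = -25.67000.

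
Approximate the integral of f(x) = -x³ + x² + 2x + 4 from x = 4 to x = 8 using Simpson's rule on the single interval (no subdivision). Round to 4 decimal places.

S = (b−a)/6 · [f(4) + 4f(6) + f(8)] = 0.666667·[(-36) + 4·(-164) + (-428)] = -746.6667.

-746.6667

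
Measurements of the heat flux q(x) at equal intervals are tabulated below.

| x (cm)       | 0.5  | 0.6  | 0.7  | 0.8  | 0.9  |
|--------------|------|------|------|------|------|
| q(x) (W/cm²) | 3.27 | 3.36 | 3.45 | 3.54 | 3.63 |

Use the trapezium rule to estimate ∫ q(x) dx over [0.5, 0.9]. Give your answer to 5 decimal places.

h = 0.1, n = 4.
(h/2)·[y₀ + 2y₁ + 2y₂ + 2y₃ + y₄] = 0.05·(27.60) = 1.38000.

1.38000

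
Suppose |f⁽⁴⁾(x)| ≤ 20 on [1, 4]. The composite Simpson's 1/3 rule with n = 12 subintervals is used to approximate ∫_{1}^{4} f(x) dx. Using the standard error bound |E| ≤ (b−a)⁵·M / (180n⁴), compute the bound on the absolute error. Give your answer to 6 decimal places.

0.001302

|E| ≤ (3)⁵·20 / (180·12⁴) = 4860/3732480 = 0.001302.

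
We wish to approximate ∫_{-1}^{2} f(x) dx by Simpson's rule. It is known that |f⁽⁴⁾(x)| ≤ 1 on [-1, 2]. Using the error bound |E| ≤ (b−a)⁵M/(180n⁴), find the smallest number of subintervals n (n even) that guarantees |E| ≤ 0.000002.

Need 243/(180n⁴) ≤ 0.000002.
n⁴ ≥ 243/(180·0.000002) = 675000 ⇒ n ≥ 28.6633, so the smallest even n is 30. (n must be even for Simpson's rule.)

30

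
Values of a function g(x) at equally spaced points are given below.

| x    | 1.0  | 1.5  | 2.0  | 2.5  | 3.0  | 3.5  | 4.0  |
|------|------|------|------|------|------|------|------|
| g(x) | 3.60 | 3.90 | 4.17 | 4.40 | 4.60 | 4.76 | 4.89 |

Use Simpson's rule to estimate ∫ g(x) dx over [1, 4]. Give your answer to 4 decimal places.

13.0450

h = 0.5, n = 6.
(h/3)·[y₀ + 4y₁ + 2y₂ + 4y₃ + 2y₄ + 4y₅ + y₆] = 0.166667·(78.27) = 13.0450.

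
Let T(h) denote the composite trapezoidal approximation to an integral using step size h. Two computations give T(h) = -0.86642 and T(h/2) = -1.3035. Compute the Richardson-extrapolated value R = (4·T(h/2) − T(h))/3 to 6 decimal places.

R = (4·T(h/2) − T(h)) / 3 = (4·(-1.3035) − (-0.86642))/3 = (-4.34758)/3 = -1.449193.

-1.449193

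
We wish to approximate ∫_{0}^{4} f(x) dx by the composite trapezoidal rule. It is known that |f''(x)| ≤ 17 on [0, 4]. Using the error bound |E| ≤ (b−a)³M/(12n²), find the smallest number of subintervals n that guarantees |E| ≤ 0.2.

22

Need 1088/(12n²) ≤ 0.2.
n² ≥ 1088/(12·0.2) = 453.333 ⇒ n ≥ 21.2916, so the smallest n is 22.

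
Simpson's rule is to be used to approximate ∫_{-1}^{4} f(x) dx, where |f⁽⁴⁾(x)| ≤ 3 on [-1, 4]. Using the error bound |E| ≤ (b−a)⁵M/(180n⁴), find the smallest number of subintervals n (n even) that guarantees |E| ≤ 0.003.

Need 9375/(180n⁴) ≤ 0.003.
n⁴ ≥ 9375/(180·0.003) = 17361.1 ⇒ n ≥ 11.4787, so the smallest even n is 12. (n must be even for Simpson's rule.)

12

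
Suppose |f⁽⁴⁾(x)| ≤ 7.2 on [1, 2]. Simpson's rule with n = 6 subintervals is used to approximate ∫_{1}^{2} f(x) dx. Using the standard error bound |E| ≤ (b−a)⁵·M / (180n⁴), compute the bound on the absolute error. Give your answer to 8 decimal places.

0.00003086

|E| ≤ (1)⁵·7.2 / (180·6⁴) = 7.2/233280 = 0.00003086.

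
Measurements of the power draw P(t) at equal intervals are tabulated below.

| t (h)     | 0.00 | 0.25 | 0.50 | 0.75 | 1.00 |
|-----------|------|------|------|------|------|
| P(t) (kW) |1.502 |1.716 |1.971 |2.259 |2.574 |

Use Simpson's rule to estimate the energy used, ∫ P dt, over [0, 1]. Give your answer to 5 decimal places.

1.99317

h = 0.25, n = 4.
(h/3)·[y₀ + 4y₁ + 2y₂ + 4y₃ + y₄] = 0.083333·(23.918) = 1.99317.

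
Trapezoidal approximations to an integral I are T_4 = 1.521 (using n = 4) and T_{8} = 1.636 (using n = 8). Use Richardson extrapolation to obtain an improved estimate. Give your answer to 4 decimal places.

R = (4·T_{8} − T_4) / 3 = (4·1.636 − 1.521)/3 = (5.023)/3 = 1.6743.

1.6743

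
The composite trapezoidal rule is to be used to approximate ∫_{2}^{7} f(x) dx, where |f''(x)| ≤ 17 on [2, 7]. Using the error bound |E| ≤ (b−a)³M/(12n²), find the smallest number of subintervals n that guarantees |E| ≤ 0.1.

Need 2125/(12n²) ≤ 0.1.
n² ≥ 2125/(12·0.1) = 1770.83 ⇒ n ≥ 42.0813, so the smallest n is 43.

43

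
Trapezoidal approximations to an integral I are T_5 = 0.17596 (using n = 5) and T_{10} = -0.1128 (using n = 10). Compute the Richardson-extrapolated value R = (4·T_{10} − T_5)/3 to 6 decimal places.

R = (4·T_{10} − T_5) / 3 = (4·(-0.1128) − 0.17596)/3 = (-0.62716)/3 = -0.209053.

-0.209053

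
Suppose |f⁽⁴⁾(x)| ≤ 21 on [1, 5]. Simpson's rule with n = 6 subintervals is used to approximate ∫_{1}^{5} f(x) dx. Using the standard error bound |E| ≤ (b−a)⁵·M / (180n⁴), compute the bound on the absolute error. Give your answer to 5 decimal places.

0.09218

|E| ≤ (4)⁵·21 / (180·6⁴) = 21504/233280 = 0.09218.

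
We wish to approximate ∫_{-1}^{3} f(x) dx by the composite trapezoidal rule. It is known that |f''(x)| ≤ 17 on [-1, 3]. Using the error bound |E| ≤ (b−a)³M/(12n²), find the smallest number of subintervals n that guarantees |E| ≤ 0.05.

Need 1088/(12n²) ≤ 0.05.
n² ≥ 1088/(12·0.05) = 1813.33 ⇒ n ≥ 42.5833, so the smallest n is 43.

43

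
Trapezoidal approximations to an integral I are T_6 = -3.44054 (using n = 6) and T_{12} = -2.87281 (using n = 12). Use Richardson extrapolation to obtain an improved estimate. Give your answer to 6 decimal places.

-2.683567

R = (4·T_{12} − T_6) / 3 = (4·(-2.87281) − (-3.44054))/3 = (-8.05070)/3 = -2.683567.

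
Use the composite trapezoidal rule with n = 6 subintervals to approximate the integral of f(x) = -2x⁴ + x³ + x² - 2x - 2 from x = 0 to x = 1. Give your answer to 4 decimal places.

h = (1 − 0)/6 = 0.166667.
Nodes x₀,…,x₆ = 0, 0.166667, 0.333333, 0.5, 0.666667, 0.833333, 1.
f(x) = -2x⁴ + x³ + x² - 2x - 2: f₀=-2, f₁=-2.302469, f₂=-2.543210, f₃=-2.75, f₄=-2.987654, f₅=-3.358025, f₆=-4.
(h/2)·[f₀ + 2f₁ + 2f₂ + 2f₃ + 2f₄ + 2f₅ + f₆] = 0.083333·(-33.882716) = -2.8236.

-2.8236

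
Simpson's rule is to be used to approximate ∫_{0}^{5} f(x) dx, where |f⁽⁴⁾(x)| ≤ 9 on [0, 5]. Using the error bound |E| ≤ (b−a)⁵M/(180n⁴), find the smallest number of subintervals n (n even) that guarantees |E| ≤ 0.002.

18

Need 28125/(180n⁴) ≤ 0.002.
n⁴ ≥ 28125/(180·0.002) = 78125 ⇒ n ≥ 16.7185, so the smallest even n is 18. (n must be even for Simpson's rule.)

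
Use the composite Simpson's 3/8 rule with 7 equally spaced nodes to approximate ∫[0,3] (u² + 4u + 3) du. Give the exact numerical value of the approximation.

h = (3 − 0)/6 = 0.5.
Nodes u₀,…,u₆ = 0, 0.5, 1, 1.5, 2, 2.5, 3.
f(u) = u² + 4u + 3: f₀=3, f₁=5.25, f₂=8, f₃=11.25, f₄=15, f₅=19.25, f₆=24.
(3h/8)·[f₀ + 3f₁ + 3f₂ + 2f₃ + 3f₄ + 3f₅ + f₆] = 0.1875·(192) = 36.

36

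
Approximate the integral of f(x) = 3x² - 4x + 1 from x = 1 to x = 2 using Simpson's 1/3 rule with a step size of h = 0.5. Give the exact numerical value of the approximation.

2

h = (2 − 1)/2 = 0.5.
Nodes x₀,…,x₂ = 1, 1.5, 2.
f(x) = 3x² - 4x + 1: f₀=0, f₁=1.75, f₂=5.
(h/3)·[f₀ + 4f₁ + f₂] = 0.166667·(12) = 2.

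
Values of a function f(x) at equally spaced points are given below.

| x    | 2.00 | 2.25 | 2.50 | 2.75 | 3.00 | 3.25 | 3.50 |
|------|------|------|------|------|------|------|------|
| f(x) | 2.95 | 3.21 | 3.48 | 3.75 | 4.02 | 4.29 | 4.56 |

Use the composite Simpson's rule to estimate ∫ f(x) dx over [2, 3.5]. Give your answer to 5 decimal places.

h = 0.25, n = 6.
(h/3)·[y₀ + 4y₁ + 2y₂ + 4y₃ + 2y₄ + 4y₅ + y₆] = 0.083333·(67.51) = 5.62583.

5.62583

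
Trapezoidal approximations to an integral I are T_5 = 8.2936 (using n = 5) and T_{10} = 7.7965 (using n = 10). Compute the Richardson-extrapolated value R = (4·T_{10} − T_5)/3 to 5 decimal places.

R = (4·T_{10} − T_5) / 3 = (4·7.7965 − 8.2936)/3 = (22.8924)/3 = 7.63080.

7.63080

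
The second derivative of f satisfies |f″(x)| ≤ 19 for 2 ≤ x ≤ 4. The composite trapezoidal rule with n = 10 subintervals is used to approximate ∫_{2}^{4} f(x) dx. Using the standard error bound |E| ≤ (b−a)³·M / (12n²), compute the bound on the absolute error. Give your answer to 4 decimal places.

|E| ≤ (2)³·19 / (12·10²) = 152/1200 = 0.1267.

0.1267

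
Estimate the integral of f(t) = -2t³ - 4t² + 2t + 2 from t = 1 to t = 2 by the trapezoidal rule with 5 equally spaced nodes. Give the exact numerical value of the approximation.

h = (2 − 1)/4 = 0.25.
Nodes t₀,…,t₄ = 1, 1.25, 1.5, 1.75, 2.
f(t) = -2t³ - 4t² + 2t + 2: f₀=-2, f₁=-5.65625, f₂=-10.75, f₃=-17.46875, f₄=-26.
(h/2)·[f₀ + 2f₁ + 2f₂ + 2f₃ + f₄] = 0.125·(-95.75) = -11.96875.

-11.96875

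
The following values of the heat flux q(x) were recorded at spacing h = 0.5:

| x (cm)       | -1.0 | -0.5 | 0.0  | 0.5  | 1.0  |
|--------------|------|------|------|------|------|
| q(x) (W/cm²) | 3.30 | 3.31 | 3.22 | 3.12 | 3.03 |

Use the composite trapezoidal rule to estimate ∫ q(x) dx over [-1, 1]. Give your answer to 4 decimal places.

6.4075

h = 0.5, n = 4.
(h/2)·[y₀ + 2y₁ + 2y₂ + 2y₃ + y₄] = 0.25·(25.63) = 6.4075.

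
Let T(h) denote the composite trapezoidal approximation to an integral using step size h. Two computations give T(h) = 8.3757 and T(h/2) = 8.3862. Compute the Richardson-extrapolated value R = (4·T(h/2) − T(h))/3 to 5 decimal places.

R = (4·T(h/2) − T(h)) / 3 = (4·8.3862 − 8.3757)/3 = (25.1691)/3 = 8.38970.

8.38970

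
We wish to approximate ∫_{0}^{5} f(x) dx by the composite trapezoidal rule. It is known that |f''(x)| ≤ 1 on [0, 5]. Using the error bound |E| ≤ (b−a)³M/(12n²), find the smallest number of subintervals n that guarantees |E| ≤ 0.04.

Need 125/(12n²) ≤ 0.04.
n² ≥ 125/(12·0.04) = 260.417 ⇒ n ≥ 16.1374, so the smallest n is 17.

17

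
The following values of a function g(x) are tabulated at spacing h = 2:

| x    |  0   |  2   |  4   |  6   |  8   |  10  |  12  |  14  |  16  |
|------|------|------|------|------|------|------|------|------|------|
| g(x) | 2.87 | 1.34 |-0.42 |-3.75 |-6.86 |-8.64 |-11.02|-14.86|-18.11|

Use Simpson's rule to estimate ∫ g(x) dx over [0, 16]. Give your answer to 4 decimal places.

h = 2, n = 8.
(h/3)·[y₀ + 4y₁ + 2y₂ + 4y₃ + 2y₄ + 4y₅ + 2y₆ + 4y₇ + y₈] = 0.666667·(-155.48) = -103.6533.

-103.6533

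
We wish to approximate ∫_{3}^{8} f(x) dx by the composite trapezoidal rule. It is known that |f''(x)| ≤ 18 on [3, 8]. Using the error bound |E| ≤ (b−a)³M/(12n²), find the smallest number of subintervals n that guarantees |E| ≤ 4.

7

Need 2250/(12n²) ≤ 4.
n² ≥ 2250/(12·4) = 46.875 ⇒ n ≥ 6.8465, so the smallest n is 7.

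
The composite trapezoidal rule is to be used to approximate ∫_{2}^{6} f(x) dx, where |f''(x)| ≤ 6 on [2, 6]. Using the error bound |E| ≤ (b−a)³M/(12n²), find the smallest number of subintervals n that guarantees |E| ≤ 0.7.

Need 384/(12n²) ≤ 0.7.
n² ≥ 384/(12·0.7) = 45.7143 ⇒ n ≥ 6.7612, so the smallest n is 7.

7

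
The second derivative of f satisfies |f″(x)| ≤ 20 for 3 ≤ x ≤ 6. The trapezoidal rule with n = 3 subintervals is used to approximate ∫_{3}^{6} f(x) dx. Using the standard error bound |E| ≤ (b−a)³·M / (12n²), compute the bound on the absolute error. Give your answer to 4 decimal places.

5.0000

|E| ≤ (3)³·20 / (12·3²) = 540/108 = 5.0000.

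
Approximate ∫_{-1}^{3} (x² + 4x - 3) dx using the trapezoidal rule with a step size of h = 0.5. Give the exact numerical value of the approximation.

13.5

h = (3 − (-1))/8 = 0.5.
Nodes x₀,…,x₈ = -1, -0.5, 0, 0.5, 1, 1.5, 2, 2.5, 3.
f(x) = x² + 4x - 3: f₀=-6, f₁=-4.75, f₂=-3, f₃=-0.75, f₄=2, f₅=5.25, f₆=9, f₇=13.25, f₈=18.
(h/2)·[f₀ + 2f₁ + 2f₂ + 2f₃ + 2f₄ + 2f₅ + 2f₆ + 2f₇ + f₈] = 0.25·(54) = 13.5.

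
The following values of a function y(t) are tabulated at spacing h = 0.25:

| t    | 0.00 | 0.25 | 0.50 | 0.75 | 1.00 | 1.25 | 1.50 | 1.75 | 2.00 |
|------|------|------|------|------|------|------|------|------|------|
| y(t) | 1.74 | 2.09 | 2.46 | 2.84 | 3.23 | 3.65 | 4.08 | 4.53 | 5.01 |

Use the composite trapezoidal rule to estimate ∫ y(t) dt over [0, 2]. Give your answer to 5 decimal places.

h = 0.25, n = 8.
(h/2)·[y₀ + 2y₁ + 2y₂ + 2y₃ + 2y₄ + 2y₅ + 2y₆ + 2y₇ + y₈] = 0.125·(52.51) = 6.56375.

6.56375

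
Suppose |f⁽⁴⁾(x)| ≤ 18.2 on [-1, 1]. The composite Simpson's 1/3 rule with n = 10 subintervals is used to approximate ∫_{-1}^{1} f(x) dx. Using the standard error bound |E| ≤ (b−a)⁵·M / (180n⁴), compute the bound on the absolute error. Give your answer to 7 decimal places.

|E| ≤ (2)⁵·18.2 / (180·10⁴) = 582.4/1800000 = 0.0003236.

0.0003236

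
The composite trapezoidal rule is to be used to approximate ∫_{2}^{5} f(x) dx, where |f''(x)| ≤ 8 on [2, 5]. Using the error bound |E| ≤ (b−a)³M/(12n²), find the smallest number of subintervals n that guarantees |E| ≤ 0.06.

Need 216/(12n²) ≤ 0.06.
n² ≥ 216/(12·0.06) = 300 ⇒ n ≥ 17.3205, so the smallest n is 18.

18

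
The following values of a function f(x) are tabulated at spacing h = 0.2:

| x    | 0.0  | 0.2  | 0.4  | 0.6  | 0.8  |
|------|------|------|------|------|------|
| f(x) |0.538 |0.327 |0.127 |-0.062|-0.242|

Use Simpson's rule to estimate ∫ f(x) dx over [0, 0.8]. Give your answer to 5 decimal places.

h = 0.2, n = 4.
(h/3)·[y₀ + 4y₁ + 2y₂ + 4y₃ + y₄] = 0.066667·(1.610) = 0.10733.

0.10733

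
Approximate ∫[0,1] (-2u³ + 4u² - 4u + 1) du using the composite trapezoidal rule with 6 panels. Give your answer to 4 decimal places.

h = (1 − 0)/6 = 0.166667.
Nodes u₀,…,u₆ = 0, 0.166667, 0.333333, 0.5, 0.666667, 0.833333, 1.
f(u) = -2u³ + 4u² - 4u + 1: f₀=1, f₁=0.435185, f₂=0.037037, f₃=-0.25, f₄=-0.481481, f₅=-0.712963, f₆=-1.
(h/2)·[f₀ + 2f₁ + 2f₂ + 2f₃ + 2f₄ + 2f₅ + f₆] = 0.083333·(-1.944444) = -0.1620.

-0.1620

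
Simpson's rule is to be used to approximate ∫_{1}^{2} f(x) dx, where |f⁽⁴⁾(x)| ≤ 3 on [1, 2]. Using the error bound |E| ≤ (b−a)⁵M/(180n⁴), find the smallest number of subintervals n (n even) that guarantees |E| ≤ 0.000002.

10

Need 3/(180n⁴) ≤ 0.000002.
n⁴ ≥ 3/(180·0.000002) = 8333.33 ⇒ n ≥ 9.5544, so the smallest even n is 10. (n must be even for Simpson's rule.)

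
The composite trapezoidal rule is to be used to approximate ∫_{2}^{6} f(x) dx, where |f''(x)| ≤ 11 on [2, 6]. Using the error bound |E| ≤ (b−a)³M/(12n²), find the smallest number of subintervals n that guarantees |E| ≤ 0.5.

Need 704/(12n²) ≤ 0.5.
n² ≥ 704/(12·0.5) = 117.333 ⇒ n ≥ 10.8321, so the smallest n is 11.

11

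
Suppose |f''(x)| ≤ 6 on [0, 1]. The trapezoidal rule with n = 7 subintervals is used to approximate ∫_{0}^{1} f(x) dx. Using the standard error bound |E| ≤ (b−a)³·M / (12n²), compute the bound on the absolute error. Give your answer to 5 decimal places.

0.01020

|E| ≤ (1)³·6 / (12·7²) = 6/588 = 0.01020.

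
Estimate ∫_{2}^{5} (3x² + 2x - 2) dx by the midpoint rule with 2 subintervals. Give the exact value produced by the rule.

130.3125

h = (5 − 2)/2 = 1.5.
Midpoints m₁,…,m₂ = 2.75, 4.25.
f(m₁)=26.1875, f(m₂)=60.6875.
h·[f(m₁) + f(m₂)] = 1.5·(86.875) = 130.3125.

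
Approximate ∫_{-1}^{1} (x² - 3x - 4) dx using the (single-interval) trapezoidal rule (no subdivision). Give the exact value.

-6

T = (b−a)/2 · [f(-1) + f(1)] = 1·[0 + (-6)] = -6.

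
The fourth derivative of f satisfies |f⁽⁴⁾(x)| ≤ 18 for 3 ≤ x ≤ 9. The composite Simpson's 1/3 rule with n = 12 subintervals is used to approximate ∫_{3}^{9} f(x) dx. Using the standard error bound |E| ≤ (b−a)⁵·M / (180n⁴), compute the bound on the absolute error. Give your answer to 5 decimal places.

0.03750

|E| ≤ (6)⁵·18 / (180·12⁴) = 139968/3732480 = 0.03750.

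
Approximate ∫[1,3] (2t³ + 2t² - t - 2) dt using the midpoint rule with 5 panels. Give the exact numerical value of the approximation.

48.96

h = (3 − 1)/5 = 0.4.
Midpoints m₁,…,m₅ = 1.2, 1.6, 2, 2.4, 2.8.
f(m₁)=3.136, f(m₂)=9.712, f(m₃)=20, f(m₄)=34.768, f(m₅)=54.784.
h·[f(m₁) + f(m₂) + f(m₃) + f(m₄) + f(m₅)] = 0.4·(122.4) = 48.96.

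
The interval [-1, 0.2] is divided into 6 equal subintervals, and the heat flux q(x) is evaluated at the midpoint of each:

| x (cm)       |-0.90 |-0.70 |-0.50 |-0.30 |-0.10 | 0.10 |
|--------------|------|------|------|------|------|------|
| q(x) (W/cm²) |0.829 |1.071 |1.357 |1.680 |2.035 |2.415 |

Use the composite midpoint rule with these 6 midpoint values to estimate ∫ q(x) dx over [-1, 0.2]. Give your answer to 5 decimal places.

1.87740

h = 0.2, n = 6.
h·[y(m₁) + y(m₂) + y(m₃) + y(m₄) + y(m₅) + y(m₆)] = 0.2·(9.387) = 1.87740.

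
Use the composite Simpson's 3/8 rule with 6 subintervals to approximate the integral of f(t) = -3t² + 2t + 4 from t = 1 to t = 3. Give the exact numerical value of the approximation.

h = (3 − 1)/6 = 0.333333.
Nodes t₀,…,t₆ = 1, 1.333333, 1.666667, 2, 2.333333, 2.666667, 3.
f(t) = -3t² + 2t + 4: f₀=3, f₁=1.333333, f₂=-1, f₃=-4, f₄=-7.666667, f₅=-12, f₆=-17.
(3h/8)·[f₀ + 3f₁ + 3f₂ + 2f₃ + 3f₄ + 3f₅ + f₆] = 0.125·(-80) = -10.

-10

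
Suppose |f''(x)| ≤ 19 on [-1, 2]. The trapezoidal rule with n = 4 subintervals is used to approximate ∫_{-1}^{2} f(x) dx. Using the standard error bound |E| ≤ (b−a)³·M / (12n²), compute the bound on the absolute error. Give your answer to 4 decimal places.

|E| ≤ (3)³·19 / (12·4²) = 513/192 = 2.6719.

2.6719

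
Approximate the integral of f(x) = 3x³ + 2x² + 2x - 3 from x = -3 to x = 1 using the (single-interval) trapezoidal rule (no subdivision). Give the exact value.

T = (b−a)/2 · [f(-3) + f(1)] = 2·[(-72) + 4] = -136.

-136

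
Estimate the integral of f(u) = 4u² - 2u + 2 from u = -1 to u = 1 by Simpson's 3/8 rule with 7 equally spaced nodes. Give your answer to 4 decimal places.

h = (1 − (-1))/6 = 0.333333.
Nodes u₀,…,u₆ = -1, -0.666667, -0.333333, 0, 0.333333, 0.666667, 1.
f(u) = 4u² - 2u + 2: f₀=8, f₁=5.111111, f₂=3.111111, f₃=2, f₄=1.777778, f₅=2.444444, f₆=4.
(3h/8)·[f₀ + 3f₁ + 3f₂ + 2f₃ + 3f₄ + 3f₅ + f₆] = 0.125·(53.333333) = 6.6667.

6.6667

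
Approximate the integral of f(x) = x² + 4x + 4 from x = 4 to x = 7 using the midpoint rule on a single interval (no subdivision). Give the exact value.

168.75

M = (b−a)·f(5.5) = 3·(56.25) = 168.75.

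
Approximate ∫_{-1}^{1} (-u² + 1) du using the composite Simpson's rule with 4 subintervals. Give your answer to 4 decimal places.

1.3333

h = (1 − (-1))/4 = 0.5.
Nodes u₀,…,u₄ = -1, -0.5, 0, 0.5, 1.
f(u) = -u² + 1: f₀=0, f₁=0.75, f₂=1, f₃=0.75, f₄=0.
(h/3)·[f₀ + 4f₁ + 2f₂ + 4f₃ + f₄] = 0.166667·(8) = 1.3333.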